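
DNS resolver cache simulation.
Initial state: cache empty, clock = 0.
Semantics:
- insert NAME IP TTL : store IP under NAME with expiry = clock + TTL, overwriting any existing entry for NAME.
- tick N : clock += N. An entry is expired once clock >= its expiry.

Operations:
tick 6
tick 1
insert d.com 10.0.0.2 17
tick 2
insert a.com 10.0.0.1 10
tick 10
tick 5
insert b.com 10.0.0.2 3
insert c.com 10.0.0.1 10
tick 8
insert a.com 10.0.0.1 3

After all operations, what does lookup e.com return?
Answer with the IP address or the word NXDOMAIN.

Answer: NXDOMAIN

Derivation:
Op 1: tick 6 -> clock=6.
Op 2: tick 1 -> clock=7.
Op 3: insert d.com -> 10.0.0.2 (expiry=7+17=24). clock=7
Op 4: tick 2 -> clock=9.
Op 5: insert a.com -> 10.0.0.1 (expiry=9+10=19). clock=9
Op 6: tick 10 -> clock=19. purged={a.com}
Op 7: tick 5 -> clock=24. purged={d.com}
Op 8: insert b.com -> 10.0.0.2 (expiry=24+3=27). clock=24
Op 9: insert c.com -> 10.0.0.1 (expiry=24+10=34). clock=24
Op 10: tick 8 -> clock=32. purged={b.com}
Op 11: insert a.com -> 10.0.0.1 (expiry=32+3=35). clock=32
lookup e.com: not in cache (expired or never inserted)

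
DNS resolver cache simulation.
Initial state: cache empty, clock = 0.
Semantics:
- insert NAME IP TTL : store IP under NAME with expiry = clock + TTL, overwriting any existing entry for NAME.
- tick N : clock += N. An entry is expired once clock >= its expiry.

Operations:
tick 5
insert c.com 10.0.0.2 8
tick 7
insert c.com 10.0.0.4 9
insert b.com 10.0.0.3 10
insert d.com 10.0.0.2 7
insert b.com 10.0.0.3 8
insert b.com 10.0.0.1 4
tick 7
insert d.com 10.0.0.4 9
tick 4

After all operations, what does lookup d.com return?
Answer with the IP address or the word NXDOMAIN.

Op 1: tick 5 -> clock=5.
Op 2: insert c.com -> 10.0.0.2 (expiry=5+8=13). clock=5
Op 3: tick 7 -> clock=12.
Op 4: insert c.com -> 10.0.0.4 (expiry=12+9=21). clock=12
Op 5: insert b.com -> 10.0.0.3 (expiry=12+10=22). clock=12
Op 6: insert d.com -> 10.0.0.2 (expiry=12+7=19). clock=12
Op 7: insert b.com -> 10.0.0.3 (expiry=12+8=20). clock=12
Op 8: insert b.com -> 10.0.0.1 (expiry=12+4=16). clock=12
Op 9: tick 7 -> clock=19. purged={b.com,d.com}
Op 10: insert d.com -> 10.0.0.4 (expiry=19+9=28). clock=19
Op 11: tick 4 -> clock=23. purged={c.com}
lookup d.com: present, ip=10.0.0.4 expiry=28 > clock=23

Answer: 10.0.0.4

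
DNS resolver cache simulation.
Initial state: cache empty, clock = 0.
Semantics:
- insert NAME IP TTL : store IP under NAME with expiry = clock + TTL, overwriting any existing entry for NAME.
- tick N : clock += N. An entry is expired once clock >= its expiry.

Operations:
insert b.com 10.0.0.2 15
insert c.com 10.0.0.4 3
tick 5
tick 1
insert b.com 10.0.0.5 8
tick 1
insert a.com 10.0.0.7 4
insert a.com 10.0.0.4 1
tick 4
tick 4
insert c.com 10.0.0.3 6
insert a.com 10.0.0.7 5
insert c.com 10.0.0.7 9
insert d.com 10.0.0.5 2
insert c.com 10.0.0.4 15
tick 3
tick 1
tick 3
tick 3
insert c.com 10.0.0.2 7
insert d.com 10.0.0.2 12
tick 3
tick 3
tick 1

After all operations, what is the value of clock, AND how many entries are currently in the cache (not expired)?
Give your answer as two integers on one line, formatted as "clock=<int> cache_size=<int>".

Op 1: insert b.com -> 10.0.0.2 (expiry=0+15=15). clock=0
Op 2: insert c.com -> 10.0.0.4 (expiry=0+3=3). clock=0
Op 3: tick 5 -> clock=5. purged={c.com}
Op 4: tick 1 -> clock=6.
Op 5: insert b.com -> 10.0.0.5 (expiry=6+8=14). clock=6
Op 6: tick 1 -> clock=7.
Op 7: insert a.com -> 10.0.0.7 (expiry=7+4=11). clock=7
Op 8: insert a.com -> 10.0.0.4 (expiry=7+1=8). clock=7
Op 9: tick 4 -> clock=11. purged={a.com}
Op 10: tick 4 -> clock=15. purged={b.com}
Op 11: insert c.com -> 10.0.0.3 (expiry=15+6=21). clock=15
Op 12: insert a.com -> 10.0.0.7 (expiry=15+5=20). clock=15
Op 13: insert c.com -> 10.0.0.7 (expiry=15+9=24). clock=15
Op 14: insert d.com -> 10.0.0.5 (expiry=15+2=17). clock=15
Op 15: insert c.com -> 10.0.0.4 (expiry=15+15=30). clock=15
Op 16: tick 3 -> clock=18. purged={d.com}
Op 17: tick 1 -> clock=19.
Op 18: tick 3 -> clock=22. purged={a.com}
Op 19: tick 3 -> clock=25.
Op 20: insert c.com -> 10.0.0.2 (expiry=25+7=32). clock=25
Op 21: insert d.com -> 10.0.0.2 (expiry=25+12=37). clock=25
Op 22: tick 3 -> clock=28.
Op 23: tick 3 -> clock=31.
Op 24: tick 1 -> clock=32. purged={c.com}
Final clock = 32
Final cache (unexpired): {d.com} -> size=1

Answer: clock=32 cache_size=1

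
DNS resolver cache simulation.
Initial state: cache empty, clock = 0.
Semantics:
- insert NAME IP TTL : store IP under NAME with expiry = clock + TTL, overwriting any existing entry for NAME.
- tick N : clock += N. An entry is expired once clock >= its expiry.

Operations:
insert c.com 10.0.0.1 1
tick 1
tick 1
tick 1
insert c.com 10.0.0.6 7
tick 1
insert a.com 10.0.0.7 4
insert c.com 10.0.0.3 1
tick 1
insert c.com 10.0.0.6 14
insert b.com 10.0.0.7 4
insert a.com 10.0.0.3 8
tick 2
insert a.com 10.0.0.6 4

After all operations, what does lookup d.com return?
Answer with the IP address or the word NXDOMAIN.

Answer: NXDOMAIN

Derivation:
Op 1: insert c.com -> 10.0.0.1 (expiry=0+1=1). clock=0
Op 2: tick 1 -> clock=1. purged={c.com}
Op 3: tick 1 -> clock=2.
Op 4: tick 1 -> clock=3.
Op 5: insert c.com -> 10.0.0.6 (expiry=3+7=10). clock=3
Op 6: tick 1 -> clock=4.
Op 7: insert a.com -> 10.0.0.7 (expiry=4+4=8). clock=4
Op 8: insert c.com -> 10.0.0.3 (expiry=4+1=5). clock=4
Op 9: tick 1 -> clock=5. purged={c.com}
Op 10: insert c.com -> 10.0.0.6 (expiry=5+14=19). clock=5
Op 11: insert b.com -> 10.0.0.7 (expiry=5+4=9). clock=5
Op 12: insert a.com -> 10.0.0.3 (expiry=5+8=13). clock=5
Op 13: tick 2 -> clock=7.
Op 14: insert a.com -> 10.0.0.6 (expiry=7+4=11). clock=7
lookup d.com: not in cache (expired or never inserted)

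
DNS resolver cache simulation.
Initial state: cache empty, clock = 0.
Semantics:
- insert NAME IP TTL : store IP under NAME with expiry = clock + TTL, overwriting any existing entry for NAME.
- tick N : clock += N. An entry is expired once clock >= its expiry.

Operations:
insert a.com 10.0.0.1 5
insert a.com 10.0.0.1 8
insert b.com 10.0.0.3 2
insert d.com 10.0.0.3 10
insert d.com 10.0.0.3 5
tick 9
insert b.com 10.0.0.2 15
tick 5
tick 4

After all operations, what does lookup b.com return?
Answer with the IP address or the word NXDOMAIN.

Answer: 10.0.0.2

Derivation:
Op 1: insert a.com -> 10.0.0.1 (expiry=0+5=5). clock=0
Op 2: insert a.com -> 10.0.0.1 (expiry=0+8=8). clock=0
Op 3: insert b.com -> 10.0.0.3 (expiry=0+2=2). clock=0
Op 4: insert d.com -> 10.0.0.3 (expiry=0+10=10). clock=0
Op 5: insert d.com -> 10.0.0.3 (expiry=0+5=5). clock=0
Op 6: tick 9 -> clock=9. purged={a.com,b.com,d.com}
Op 7: insert b.com -> 10.0.0.2 (expiry=9+15=24). clock=9
Op 8: tick 5 -> clock=14.
Op 9: tick 4 -> clock=18.
lookup b.com: present, ip=10.0.0.2 expiry=24 > clock=18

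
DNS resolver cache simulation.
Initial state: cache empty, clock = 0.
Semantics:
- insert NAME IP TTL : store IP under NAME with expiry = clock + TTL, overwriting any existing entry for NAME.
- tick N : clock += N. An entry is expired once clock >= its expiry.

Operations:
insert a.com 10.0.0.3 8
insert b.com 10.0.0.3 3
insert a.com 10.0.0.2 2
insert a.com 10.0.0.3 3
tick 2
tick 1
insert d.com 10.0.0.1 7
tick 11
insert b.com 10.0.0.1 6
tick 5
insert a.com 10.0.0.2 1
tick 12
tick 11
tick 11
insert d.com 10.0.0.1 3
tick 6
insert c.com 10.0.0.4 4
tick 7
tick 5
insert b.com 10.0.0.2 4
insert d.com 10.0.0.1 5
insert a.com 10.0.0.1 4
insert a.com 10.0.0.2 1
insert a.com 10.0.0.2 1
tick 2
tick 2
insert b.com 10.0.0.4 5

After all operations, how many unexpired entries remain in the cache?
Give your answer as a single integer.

Answer: 2

Derivation:
Op 1: insert a.com -> 10.0.0.3 (expiry=0+8=8). clock=0
Op 2: insert b.com -> 10.0.0.3 (expiry=0+3=3). clock=0
Op 3: insert a.com -> 10.0.0.2 (expiry=0+2=2). clock=0
Op 4: insert a.com -> 10.0.0.3 (expiry=0+3=3). clock=0
Op 5: tick 2 -> clock=2.
Op 6: tick 1 -> clock=3. purged={a.com,b.com}
Op 7: insert d.com -> 10.0.0.1 (expiry=3+7=10). clock=3
Op 8: tick 11 -> clock=14. purged={d.com}
Op 9: insert b.com -> 10.0.0.1 (expiry=14+6=20). clock=14
Op 10: tick 5 -> clock=19.
Op 11: insert a.com -> 10.0.0.2 (expiry=19+1=20). clock=19
Op 12: tick 12 -> clock=31. purged={a.com,b.com}
Op 13: tick 11 -> clock=42.
Op 14: tick 11 -> clock=53.
Op 15: insert d.com -> 10.0.0.1 (expiry=53+3=56). clock=53
Op 16: tick 6 -> clock=59. purged={d.com}
Op 17: insert c.com -> 10.0.0.4 (expiry=59+4=63). clock=59
Op 18: tick 7 -> clock=66. purged={c.com}
Op 19: tick 5 -> clock=71.
Op 20: insert b.com -> 10.0.0.2 (expiry=71+4=75). clock=71
Op 21: insert d.com -> 10.0.0.1 (expiry=71+5=76). clock=71
Op 22: insert a.com -> 10.0.0.1 (expiry=71+4=75). clock=71
Op 23: insert a.com -> 10.0.0.2 (expiry=71+1=72). clock=71
Op 24: insert a.com -> 10.0.0.2 (expiry=71+1=72). clock=71
Op 25: tick 2 -> clock=73. purged={a.com}
Op 26: tick 2 -> clock=75. purged={b.com}
Op 27: insert b.com -> 10.0.0.4 (expiry=75+5=80). clock=75
Final cache (unexpired): {b.com,d.com} -> size=2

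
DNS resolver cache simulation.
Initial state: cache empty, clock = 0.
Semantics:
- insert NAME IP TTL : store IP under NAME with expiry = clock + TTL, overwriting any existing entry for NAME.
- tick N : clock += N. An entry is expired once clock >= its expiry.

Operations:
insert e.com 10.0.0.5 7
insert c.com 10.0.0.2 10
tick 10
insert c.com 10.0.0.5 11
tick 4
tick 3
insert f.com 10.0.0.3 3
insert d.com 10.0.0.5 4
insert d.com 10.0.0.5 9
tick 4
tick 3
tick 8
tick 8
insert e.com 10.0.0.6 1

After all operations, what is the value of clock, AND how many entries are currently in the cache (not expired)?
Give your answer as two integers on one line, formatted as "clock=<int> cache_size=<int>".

Answer: clock=40 cache_size=1

Derivation:
Op 1: insert e.com -> 10.0.0.5 (expiry=0+7=7). clock=0
Op 2: insert c.com -> 10.0.0.2 (expiry=0+10=10). clock=0
Op 3: tick 10 -> clock=10. purged={c.com,e.com}
Op 4: insert c.com -> 10.0.0.5 (expiry=10+11=21). clock=10
Op 5: tick 4 -> clock=14.
Op 6: tick 3 -> clock=17.
Op 7: insert f.com -> 10.0.0.3 (expiry=17+3=20). clock=17
Op 8: insert d.com -> 10.0.0.5 (expiry=17+4=21). clock=17
Op 9: insert d.com -> 10.0.0.5 (expiry=17+9=26). clock=17
Op 10: tick 4 -> clock=21. purged={c.com,f.com}
Op 11: tick 3 -> clock=24.
Op 12: tick 8 -> clock=32. purged={d.com}
Op 13: tick 8 -> clock=40.
Op 14: insert e.com -> 10.0.0.6 (expiry=40+1=41). clock=40
Final clock = 40
Final cache (unexpired): {e.com} -> size=1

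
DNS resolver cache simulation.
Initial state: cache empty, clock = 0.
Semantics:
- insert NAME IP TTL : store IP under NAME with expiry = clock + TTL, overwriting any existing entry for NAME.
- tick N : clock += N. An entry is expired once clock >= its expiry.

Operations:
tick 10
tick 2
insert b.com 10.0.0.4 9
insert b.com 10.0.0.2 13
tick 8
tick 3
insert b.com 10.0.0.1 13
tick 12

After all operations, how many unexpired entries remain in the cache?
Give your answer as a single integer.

Answer: 1

Derivation:
Op 1: tick 10 -> clock=10.
Op 2: tick 2 -> clock=12.
Op 3: insert b.com -> 10.0.0.4 (expiry=12+9=21). clock=12
Op 4: insert b.com -> 10.0.0.2 (expiry=12+13=25). clock=12
Op 5: tick 8 -> clock=20.
Op 6: tick 3 -> clock=23.
Op 7: insert b.com -> 10.0.0.1 (expiry=23+13=36). clock=23
Op 8: tick 12 -> clock=35.
Final cache (unexpired): {b.com} -> size=1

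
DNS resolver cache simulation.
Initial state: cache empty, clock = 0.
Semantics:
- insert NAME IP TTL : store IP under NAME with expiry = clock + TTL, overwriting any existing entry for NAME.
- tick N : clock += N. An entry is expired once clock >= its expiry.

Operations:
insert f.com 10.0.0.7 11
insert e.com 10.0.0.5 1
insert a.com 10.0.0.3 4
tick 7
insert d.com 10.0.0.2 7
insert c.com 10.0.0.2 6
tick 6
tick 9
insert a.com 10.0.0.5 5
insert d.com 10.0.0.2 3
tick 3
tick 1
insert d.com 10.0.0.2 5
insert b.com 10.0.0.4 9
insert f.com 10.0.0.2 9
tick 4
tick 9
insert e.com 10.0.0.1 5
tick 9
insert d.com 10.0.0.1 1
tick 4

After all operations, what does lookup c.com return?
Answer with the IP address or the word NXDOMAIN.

Answer: NXDOMAIN

Derivation:
Op 1: insert f.com -> 10.0.0.7 (expiry=0+11=11). clock=0
Op 2: insert e.com -> 10.0.0.5 (expiry=0+1=1). clock=0
Op 3: insert a.com -> 10.0.0.3 (expiry=0+4=4). clock=0
Op 4: tick 7 -> clock=7. purged={a.com,e.com}
Op 5: insert d.com -> 10.0.0.2 (expiry=7+7=14). clock=7
Op 6: insert c.com -> 10.0.0.2 (expiry=7+6=13). clock=7
Op 7: tick 6 -> clock=13. purged={c.com,f.com}
Op 8: tick 9 -> clock=22. purged={d.com}
Op 9: insert a.com -> 10.0.0.5 (expiry=22+5=27). clock=22
Op 10: insert d.com -> 10.0.0.2 (expiry=22+3=25). clock=22
Op 11: tick 3 -> clock=25. purged={d.com}
Op 12: tick 1 -> clock=26.
Op 13: insert d.com -> 10.0.0.2 (expiry=26+5=31). clock=26
Op 14: insert b.com -> 10.0.0.4 (expiry=26+9=35). clock=26
Op 15: insert f.com -> 10.0.0.2 (expiry=26+9=35). clock=26
Op 16: tick 4 -> clock=30. purged={a.com}
Op 17: tick 9 -> clock=39. purged={b.com,d.com,f.com}
Op 18: insert e.com -> 10.0.0.1 (expiry=39+5=44). clock=39
Op 19: tick 9 -> clock=48. purged={e.com}
Op 20: insert d.com -> 10.0.0.1 (expiry=48+1=49). clock=48
Op 21: tick 4 -> clock=52. purged={d.com}
lookup c.com: not in cache (expired or never inserted)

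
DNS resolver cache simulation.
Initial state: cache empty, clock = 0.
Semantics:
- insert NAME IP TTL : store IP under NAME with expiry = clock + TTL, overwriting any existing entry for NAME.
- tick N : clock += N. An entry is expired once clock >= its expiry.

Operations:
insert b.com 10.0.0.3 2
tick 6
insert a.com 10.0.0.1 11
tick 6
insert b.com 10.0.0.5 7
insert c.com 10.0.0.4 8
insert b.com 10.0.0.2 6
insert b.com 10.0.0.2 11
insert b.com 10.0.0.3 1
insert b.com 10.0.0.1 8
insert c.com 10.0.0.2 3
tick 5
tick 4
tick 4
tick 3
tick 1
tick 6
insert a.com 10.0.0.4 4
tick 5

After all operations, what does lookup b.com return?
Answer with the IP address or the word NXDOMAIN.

Op 1: insert b.com -> 10.0.0.3 (expiry=0+2=2). clock=0
Op 2: tick 6 -> clock=6. purged={b.com}
Op 3: insert a.com -> 10.0.0.1 (expiry=6+11=17). clock=6
Op 4: tick 6 -> clock=12.
Op 5: insert b.com -> 10.0.0.5 (expiry=12+7=19). clock=12
Op 6: insert c.com -> 10.0.0.4 (expiry=12+8=20). clock=12
Op 7: insert b.com -> 10.0.0.2 (expiry=12+6=18). clock=12
Op 8: insert b.com -> 10.0.0.2 (expiry=12+11=23). clock=12
Op 9: insert b.com -> 10.0.0.3 (expiry=12+1=13). clock=12
Op 10: insert b.com -> 10.0.0.1 (expiry=12+8=20). clock=12
Op 11: insert c.com -> 10.0.0.2 (expiry=12+3=15). clock=12
Op 12: tick 5 -> clock=17. purged={a.com,c.com}
Op 13: tick 4 -> clock=21. purged={b.com}
Op 14: tick 4 -> clock=25.
Op 15: tick 3 -> clock=28.
Op 16: tick 1 -> clock=29.
Op 17: tick 6 -> clock=35.
Op 18: insert a.com -> 10.0.0.4 (expiry=35+4=39). clock=35
Op 19: tick 5 -> clock=40. purged={a.com}
lookup b.com: not in cache (expired or never inserted)

Answer: NXDOMAIN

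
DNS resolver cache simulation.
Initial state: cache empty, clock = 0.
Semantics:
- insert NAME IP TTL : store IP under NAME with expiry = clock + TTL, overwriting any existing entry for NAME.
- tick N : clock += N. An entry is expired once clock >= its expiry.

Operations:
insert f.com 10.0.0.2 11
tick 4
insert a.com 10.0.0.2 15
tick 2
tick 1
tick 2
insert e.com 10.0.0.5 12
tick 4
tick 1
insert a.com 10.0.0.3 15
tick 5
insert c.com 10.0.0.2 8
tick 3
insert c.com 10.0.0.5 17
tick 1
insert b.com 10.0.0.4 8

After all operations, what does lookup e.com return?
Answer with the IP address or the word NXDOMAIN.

Answer: NXDOMAIN

Derivation:
Op 1: insert f.com -> 10.0.0.2 (expiry=0+11=11). clock=0
Op 2: tick 4 -> clock=4.
Op 3: insert a.com -> 10.0.0.2 (expiry=4+15=19). clock=4
Op 4: tick 2 -> clock=6.
Op 5: tick 1 -> clock=7.
Op 6: tick 2 -> clock=9.
Op 7: insert e.com -> 10.0.0.5 (expiry=9+12=21). clock=9
Op 8: tick 4 -> clock=13. purged={f.com}
Op 9: tick 1 -> clock=14.
Op 10: insert a.com -> 10.0.0.3 (expiry=14+15=29). clock=14
Op 11: tick 5 -> clock=19.
Op 12: insert c.com -> 10.0.0.2 (expiry=19+8=27). clock=19
Op 13: tick 3 -> clock=22. purged={e.com}
Op 14: insert c.com -> 10.0.0.5 (expiry=22+17=39). clock=22
Op 15: tick 1 -> clock=23.
Op 16: insert b.com -> 10.0.0.4 (expiry=23+8=31). clock=23
lookup e.com: not in cache (expired or never inserted)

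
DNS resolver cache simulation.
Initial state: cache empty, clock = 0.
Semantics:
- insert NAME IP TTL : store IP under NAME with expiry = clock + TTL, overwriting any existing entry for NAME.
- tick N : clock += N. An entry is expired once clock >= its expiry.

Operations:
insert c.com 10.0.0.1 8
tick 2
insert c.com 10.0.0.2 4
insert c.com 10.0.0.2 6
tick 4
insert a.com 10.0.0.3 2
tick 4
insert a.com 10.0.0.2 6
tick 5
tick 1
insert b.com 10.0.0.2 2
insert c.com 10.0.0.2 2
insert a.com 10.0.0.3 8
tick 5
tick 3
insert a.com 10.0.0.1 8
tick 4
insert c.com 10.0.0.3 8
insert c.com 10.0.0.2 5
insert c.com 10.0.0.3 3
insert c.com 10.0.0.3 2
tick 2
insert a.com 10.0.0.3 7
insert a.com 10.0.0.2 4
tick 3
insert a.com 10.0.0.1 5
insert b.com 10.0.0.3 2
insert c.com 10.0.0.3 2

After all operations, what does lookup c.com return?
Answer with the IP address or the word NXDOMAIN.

Answer: 10.0.0.3

Derivation:
Op 1: insert c.com -> 10.0.0.1 (expiry=0+8=8). clock=0
Op 2: tick 2 -> clock=2.
Op 3: insert c.com -> 10.0.0.2 (expiry=2+4=6). clock=2
Op 4: insert c.com -> 10.0.0.2 (expiry=2+6=8). clock=2
Op 5: tick 4 -> clock=6.
Op 6: insert a.com -> 10.0.0.3 (expiry=6+2=8). clock=6
Op 7: tick 4 -> clock=10. purged={a.com,c.com}
Op 8: insert a.com -> 10.0.0.2 (expiry=10+6=16). clock=10
Op 9: tick 5 -> clock=15.
Op 10: tick 1 -> clock=16. purged={a.com}
Op 11: insert b.com -> 10.0.0.2 (expiry=16+2=18). clock=16
Op 12: insert c.com -> 10.0.0.2 (expiry=16+2=18). clock=16
Op 13: insert a.com -> 10.0.0.3 (expiry=16+8=24). clock=16
Op 14: tick 5 -> clock=21. purged={b.com,c.com}
Op 15: tick 3 -> clock=24. purged={a.com}
Op 16: insert a.com -> 10.0.0.1 (expiry=24+8=32). clock=24
Op 17: tick 4 -> clock=28.
Op 18: insert c.com -> 10.0.0.3 (expiry=28+8=36). clock=28
Op 19: insert c.com -> 10.0.0.2 (expiry=28+5=33). clock=28
Op 20: insert c.com -> 10.0.0.3 (expiry=28+3=31). clock=28
Op 21: insert c.com -> 10.0.0.3 (expiry=28+2=30). clock=28
Op 22: tick 2 -> clock=30. purged={c.com}
Op 23: insert a.com -> 10.0.0.3 (expiry=30+7=37). clock=30
Op 24: insert a.com -> 10.0.0.2 (expiry=30+4=34). clock=30
Op 25: tick 3 -> clock=33.
Op 26: insert a.com -> 10.0.0.1 (expiry=33+5=38). clock=33
Op 27: insert b.com -> 10.0.0.3 (expiry=33+2=35). clock=33
Op 28: insert c.com -> 10.0.0.3 (expiry=33+2=35). clock=33
lookup c.com: present, ip=10.0.0.3 expiry=35 > clock=33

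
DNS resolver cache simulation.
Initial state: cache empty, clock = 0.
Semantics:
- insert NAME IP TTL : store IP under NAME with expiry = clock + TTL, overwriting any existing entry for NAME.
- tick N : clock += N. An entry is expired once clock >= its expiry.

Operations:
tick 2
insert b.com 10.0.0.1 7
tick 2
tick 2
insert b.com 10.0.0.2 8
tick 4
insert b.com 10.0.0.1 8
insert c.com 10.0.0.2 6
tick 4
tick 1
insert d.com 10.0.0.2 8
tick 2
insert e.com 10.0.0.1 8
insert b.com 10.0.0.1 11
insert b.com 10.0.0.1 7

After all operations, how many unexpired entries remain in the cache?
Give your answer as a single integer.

Op 1: tick 2 -> clock=2.
Op 2: insert b.com -> 10.0.0.1 (expiry=2+7=9). clock=2
Op 3: tick 2 -> clock=4.
Op 4: tick 2 -> clock=6.
Op 5: insert b.com -> 10.0.0.2 (expiry=6+8=14). clock=6
Op 6: tick 4 -> clock=10.
Op 7: insert b.com -> 10.0.0.1 (expiry=10+8=18). clock=10
Op 8: insert c.com -> 10.0.0.2 (expiry=10+6=16). clock=10
Op 9: tick 4 -> clock=14.
Op 10: tick 1 -> clock=15.
Op 11: insert d.com -> 10.0.0.2 (expiry=15+8=23). clock=15
Op 12: tick 2 -> clock=17. purged={c.com}
Op 13: insert e.com -> 10.0.0.1 (expiry=17+8=25). clock=17
Op 14: insert b.com -> 10.0.0.1 (expiry=17+11=28). clock=17
Op 15: insert b.com -> 10.0.0.1 (expiry=17+7=24). clock=17
Final cache (unexpired): {b.com,d.com,e.com} -> size=3

Answer: 3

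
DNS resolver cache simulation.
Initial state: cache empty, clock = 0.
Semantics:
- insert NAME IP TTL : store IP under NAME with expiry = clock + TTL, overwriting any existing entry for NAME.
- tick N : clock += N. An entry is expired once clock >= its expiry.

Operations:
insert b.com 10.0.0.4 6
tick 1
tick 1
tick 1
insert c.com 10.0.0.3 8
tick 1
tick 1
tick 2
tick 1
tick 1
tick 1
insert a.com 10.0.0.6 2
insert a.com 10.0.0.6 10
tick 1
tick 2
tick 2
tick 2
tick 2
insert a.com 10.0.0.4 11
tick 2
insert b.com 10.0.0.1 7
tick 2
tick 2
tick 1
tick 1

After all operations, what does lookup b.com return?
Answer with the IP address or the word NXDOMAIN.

Answer: 10.0.0.1

Derivation:
Op 1: insert b.com -> 10.0.0.4 (expiry=0+6=6). clock=0
Op 2: tick 1 -> clock=1.
Op 3: tick 1 -> clock=2.
Op 4: tick 1 -> clock=3.
Op 5: insert c.com -> 10.0.0.3 (expiry=3+8=11). clock=3
Op 6: tick 1 -> clock=4.
Op 7: tick 1 -> clock=5.
Op 8: tick 2 -> clock=7. purged={b.com}
Op 9: tick 1 -> clock=8.
Op 10: tick 1 -> clock=9.
Op 11: tick 1 -> clock=10.
Op 12: insert a.com -> 10.0.0.6 (expiry=10+2=12). clock=10
Op 13: insert a.com -> 10.0.0.6 (expiry=10+10=20). clock=10
Op 14: tick 1 -> clock=11. purged={c.com}
Op 15: tick 2 -> clock=13.
Op 16: tick 2 -> clock=15.
Op 17: tick 2 -> clock=17.
Op 18: tick 2 -> clock=19.
Op 19: insert a.com -> 10.0.0.4 (expiry=19+11=30). clock=19
Op 20: tick 2 -> clock=21.
Op 21: insert b.com -> 10.0.0.1 (expiry=21+7=28). clock=21
Op 22: tick 2 -> clock=23.
Op 23: tick 2 -> clock=25.
Op 24: tick 1 -> clock=26.
Op 25: tick 1 -> clock=27.
lookup b.com: present, ip=10.0.0.1 expiry=28 > clock=27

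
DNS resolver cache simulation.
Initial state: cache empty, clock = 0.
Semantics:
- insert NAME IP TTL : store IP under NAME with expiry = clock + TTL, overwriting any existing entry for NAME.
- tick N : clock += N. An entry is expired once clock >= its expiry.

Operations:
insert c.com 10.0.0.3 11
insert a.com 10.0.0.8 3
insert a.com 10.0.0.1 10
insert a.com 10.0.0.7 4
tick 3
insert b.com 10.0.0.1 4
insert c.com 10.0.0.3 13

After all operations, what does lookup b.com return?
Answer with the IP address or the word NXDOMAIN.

Answer: 10.0.0.1

Derivation:
Op 1: insert c.com -> 10.0.0.3 (expiry=0+11=11). clock=0
Op 2: insert a.com -> 10.0.0.8 (expiry=0+3=3). clock=0
Op 3: insert a.com -> 10.0.0.1 (expiry=0+10=10). clock=0
Op 4: insert a.com -> 10.0.0.7 (expiry=0+4=4). clock=0
Op 5: tick 3 -> clock=3.
Op 6: insert b.com -> 10.0.0.1 (expiry=3+4=7). clock=3
Op 7: insert c.com -> 10.0.0.3 (expiry=3+13=16). clock=3
lookup b.com: present, ip=10.0.0.1 expiry=7 > clock=3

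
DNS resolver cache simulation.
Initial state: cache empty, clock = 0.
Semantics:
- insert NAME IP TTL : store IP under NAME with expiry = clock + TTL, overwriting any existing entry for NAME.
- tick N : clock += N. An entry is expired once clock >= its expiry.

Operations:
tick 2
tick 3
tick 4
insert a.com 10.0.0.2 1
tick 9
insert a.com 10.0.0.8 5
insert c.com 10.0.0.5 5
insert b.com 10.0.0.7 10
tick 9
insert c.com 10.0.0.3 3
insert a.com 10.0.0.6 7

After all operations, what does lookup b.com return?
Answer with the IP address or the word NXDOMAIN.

Answer: 10.0.0.7

Derivation:
Op 1: tick 2 -> clock=2.
Op 2: tick 3 -> clock=5.
Op 3: tick 4 -> clock=9.
Op 4: insert a.com -> 10.0.0.2 (expiry=9+1=10). clock=9
Op 5: tick 9 -> clock=18. purged={a.com}
Op 6: insert a.com -> 10.0.0.8 (expiry=18+5=23). clock=18
Op 7: insert c.com -> 10.0.0.5 (expiry=18+5=23). clock=18
Op 8: insert b.com -> 10.0.0.7 (expiry=18+10=28). clock=18
Op 9: tick 9 -> clock=27. purged={a.com,c.com}
Op 10: insert c.com -> 10.0.0.3 (expiry=27+3=30). clock=27
Op 11: insert a.com -> 10.0.0.6 (expiry=27+7=34). clock=27
lookup b.com: present, ip=10.0.0.7 expiry=28 > clock=27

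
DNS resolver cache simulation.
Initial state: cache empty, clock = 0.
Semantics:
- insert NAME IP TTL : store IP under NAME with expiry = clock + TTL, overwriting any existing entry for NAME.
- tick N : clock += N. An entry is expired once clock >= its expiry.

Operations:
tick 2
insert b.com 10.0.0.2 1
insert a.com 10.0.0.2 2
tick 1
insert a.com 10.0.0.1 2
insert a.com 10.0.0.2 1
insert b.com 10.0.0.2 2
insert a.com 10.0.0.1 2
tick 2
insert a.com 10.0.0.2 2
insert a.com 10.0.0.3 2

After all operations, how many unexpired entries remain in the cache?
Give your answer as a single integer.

Op 1: tick 2 -> clock=2.
Op 2: insert b.com -> 10.0.0.2 (expiry=2+1=3). clock=2
Op 3: insert a.com -> 10.0.0.2 (expiry=2+2=4). clock=2
Op 4: tick 1 -> clock=3. purged={b.com}
Op 5: insert a.com -> 10.0.0.1 (expiry=3+2=5). clock=3
Op 6: insert a.com -> 10.0.0.2 (expiry=3+1=4). clock=3
Op 7: insert b.com -> 10.0.0.2 (expiry=3+2=5). clock=3
Op 8: insert a.com -> 10.0.0.1 (expiry=3+2=5). clock=3
Op 9: tick 2 -> clock=5. purged={a.com,b.com}
Op 10: insert a.com -> 10.0.0.2 (expiry=5+2=7). clock=5
Op 11: insert a.com -> 10.0.0.3 (expiry=5+2=7). clock=5
Final cache (unexpired): {a.com} -> size=1

Answer: 1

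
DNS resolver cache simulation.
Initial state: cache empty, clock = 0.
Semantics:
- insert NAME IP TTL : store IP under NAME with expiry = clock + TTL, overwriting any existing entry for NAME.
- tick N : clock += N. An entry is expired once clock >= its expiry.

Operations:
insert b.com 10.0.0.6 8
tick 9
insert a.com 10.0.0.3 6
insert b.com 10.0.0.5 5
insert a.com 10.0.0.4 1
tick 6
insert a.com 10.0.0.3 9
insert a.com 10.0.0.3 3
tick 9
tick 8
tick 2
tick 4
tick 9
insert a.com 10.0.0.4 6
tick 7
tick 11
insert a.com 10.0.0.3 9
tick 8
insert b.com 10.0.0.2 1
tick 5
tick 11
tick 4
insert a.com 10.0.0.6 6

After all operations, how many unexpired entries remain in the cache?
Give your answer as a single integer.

Op 1: insert b.com -> 10.0.0.6 (expiry=0+8=8). clock=0
Op 2: tick 9 -> clock=9. purged={b.com}
Op 3: insert a.com -> 10.0.0.3 (expiry=9+6=15). clock=9
Op 4: insert b.com -> 10.0.0.5 (expiry=9+5=14). clock=9
Op 5: insert a.com -> 10.0.0.4 (expiry=9+1=10). clock=9
Op 6: tick 6 -> clock=15. purged={a.com,b.com}
Op 7: insert a.com -> 10.0.0.3 (expiry=15+9=24). clock=15
Op 8: insert a.com -> 10.0.0.3 (expiry=15+3=18). clock=15
Op 9: tick 9 -> clock=24. purged={a.com}
Op 10: tick 8 -> clock=32.
Op 11: tick 2 -> clock=34.
Op 12: tick 4 -> clock=38.
Op 13: tick 9 -> clock=47.
Op 14: insert a.com -> 10.0.0.4 (expiry=47+6=53). clock=47
Op 15: tick 7 -> clock=54. purged={a.com}
Op 16: tick 11 -> clock=65.
Op 17: insert a.com -> 10.0.0.3 (expiry=65+9=74). clock=65
Op 18: tick 8 -> clock=73.
Op 19: insert b.com -> 10.0.0.2 (expiry=73+1=74). clock=73
Op 20: tick 5 -> clock=78. purged={a.com,b.com}
Op 21: tick 11 -> clock=89.
Op 22: tick 4 -> clock=93.
Op 23: insert a.com -> 10.0.0.6 (expiry=93+6=99). clock=93
Final cache (unexpired): {a.com} -> size=1

Answer: 1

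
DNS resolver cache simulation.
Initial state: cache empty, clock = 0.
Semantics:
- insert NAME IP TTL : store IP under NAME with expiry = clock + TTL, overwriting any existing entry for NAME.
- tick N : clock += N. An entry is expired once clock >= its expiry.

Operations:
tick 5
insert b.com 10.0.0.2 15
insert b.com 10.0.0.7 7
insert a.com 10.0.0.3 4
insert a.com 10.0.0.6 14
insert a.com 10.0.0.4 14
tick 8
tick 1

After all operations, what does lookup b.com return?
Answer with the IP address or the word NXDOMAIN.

Op 1: tick 5 -> clock=5.
Op 2: insert b.com -> 10.0.0.2 (expiry=5+15=20). clock=5
Op 3: insert b.com -> 10.0.0.7 (expiry=5+7=12). clock=5
Op 4: insert a.com -> 10.0.0.3 (expiry=5+4=9). clock=5
Op 5: insert a.com -> 10.0.0.6 (expiry=5+14=19). clock=5
Op 6: insert a.com -> 10.0.0.4 (expiry=5+14=19). clock=5
Op 7: tick 8 -> clock=13. purged={b.com}
Op 8: tick 1 -> clock=14.
lookup b.com: not in cache (expired or never inserted)

Answer: NXDOMAIN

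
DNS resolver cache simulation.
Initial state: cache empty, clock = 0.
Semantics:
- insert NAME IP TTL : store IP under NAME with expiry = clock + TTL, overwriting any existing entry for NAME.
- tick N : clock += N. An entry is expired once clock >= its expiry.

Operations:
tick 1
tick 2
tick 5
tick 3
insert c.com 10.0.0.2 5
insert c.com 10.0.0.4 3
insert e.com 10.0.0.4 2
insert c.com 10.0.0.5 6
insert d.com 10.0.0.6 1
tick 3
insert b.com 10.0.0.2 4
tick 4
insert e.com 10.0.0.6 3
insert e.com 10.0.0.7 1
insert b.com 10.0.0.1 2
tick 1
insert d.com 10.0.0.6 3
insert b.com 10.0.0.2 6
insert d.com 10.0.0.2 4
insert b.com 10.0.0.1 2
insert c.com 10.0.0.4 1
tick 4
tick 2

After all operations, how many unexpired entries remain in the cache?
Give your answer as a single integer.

Op 1: tick 1 -> clock=1.
Op 2: tick 2 -> clock=3.
Op 3: tick 5 -> clock=8.
Op 4: tick 3 -> clock=11.
Op 5: insert c.com -> 10.0.0.2 (expiry=11+5=16). clock=11
Op 6: insert c.com -> 10.0.0.4 (expiry=11+3=14). clock=11
Op 7: insert e.com -> 10.0.0.4 (expiry=11+2=13). clock=11
Op 8: insert c.com -> 10.0.0.5 (expiry=11+6=17). clock=11
Op 9: insert d.com -> 10.0.0.6 (expiry=11+1=12). clock=11
Op 10: tick 3 -> clock=14. purged={d.com,e.com}
Op 11: insert b.com -> 10.0.0.2 (expiry=14+4=18). clock=14
Op 12: tick 4 -> clock=18. purged={b.com,c.com}
Op 13: insert e.com -> 10.0.0.6 (expiry=18+3=21). clock=18
Op 14: insert e.com -> 10.0.0.7 (expiry=18+1=19). clock=18
Op 15: insert b.com -> 10.0.0.1 (expiry=18+2=20). clock=18
Op 16: tick 1 -> clock=19. purged={e.com}
Op 17: insert d.com -> 10.0.0.6 (expiry=19+3=22). clock=19
Op 18: insert b.com -> 10.0.0.2 (expiry=19+6=25). clock=19
Op 19: insert d.com -> 10.0.0.2 (expiry=19+4=23). clock=19
Op 20: insert b.com -> 10.0.0.1 (expiry=19+2=21). clock=19
Op 21: insert c.com -> 10.0.0.4 (expiry=19+1=20). clock=19
Op 22: tick 4 -> clock=23. purged={b.com,c.com,d.com}
Op 23: tick 2 -> clock=25.
Final cache (unexpired): {} -> size=0

Answer: 0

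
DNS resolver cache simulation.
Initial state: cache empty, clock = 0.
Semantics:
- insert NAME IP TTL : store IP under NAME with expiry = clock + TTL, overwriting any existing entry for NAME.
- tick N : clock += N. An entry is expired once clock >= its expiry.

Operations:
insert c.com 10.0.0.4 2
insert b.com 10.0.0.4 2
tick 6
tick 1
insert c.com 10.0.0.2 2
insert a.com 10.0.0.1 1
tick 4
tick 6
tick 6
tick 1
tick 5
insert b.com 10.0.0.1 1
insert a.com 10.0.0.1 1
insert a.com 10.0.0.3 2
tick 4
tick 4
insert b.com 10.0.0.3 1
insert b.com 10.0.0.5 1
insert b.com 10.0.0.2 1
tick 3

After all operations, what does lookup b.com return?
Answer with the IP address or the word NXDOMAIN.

Op 1: insert c.com -> 10.0.0.4 (expiry=0+2=2). clock=0
Op 2: insert b.com -> 10.0.0.4 (expiry=0+2=2). clock=0
Op 3: tick 6 -> clock=6. purged={b.com,c.com}
Op 4: tick 1 -> clock=7.
Op 5: insert c.com -> 10.0.0.2 (expiry=7+2=9). clock=7
Op 6: insert a.com -> 10.0.0.1 (expiry=7+1=8). clock=7
Op 7: tick 4 -> clock=11. purged={a.com,c.com}
Op 8: tick 6 -> clock=17.
Op 9: tick 6 -> clock=23.
Op 10: tick 1 -> clock=24.
Op 11: tick 5 -> clock=29.
Op 12: insert b.com -> 10.0.0.1 (expiry=29+1=30). clock=29
Op 13: insert a.com -> 10.0.0.1 (expiry=29+1=30). clock=29
Op 14: insert a.com -> 10.0.0.3 (expiry=29+2=31). clock=29
Op 15: tick 4 -> clock=33. purged={a.com,b.com}
Op 16: tick 4 -> clock=37.
Op 17: insert b.com -> 10.0.0.3 (expiry=37+1=38). clock=37
Op 18: insert b.com -> 10.0.0.5 (expiry=37+1=38). clock=37
Op 19: insert b.com -> 10.0.0.2 (expiry=37+1=38). clock=37
Op 20: tick 3 -> clock=40. purged={b.com}
lookup b.com: not in cache (expired or never inserted)

Answer: NXDOMAIN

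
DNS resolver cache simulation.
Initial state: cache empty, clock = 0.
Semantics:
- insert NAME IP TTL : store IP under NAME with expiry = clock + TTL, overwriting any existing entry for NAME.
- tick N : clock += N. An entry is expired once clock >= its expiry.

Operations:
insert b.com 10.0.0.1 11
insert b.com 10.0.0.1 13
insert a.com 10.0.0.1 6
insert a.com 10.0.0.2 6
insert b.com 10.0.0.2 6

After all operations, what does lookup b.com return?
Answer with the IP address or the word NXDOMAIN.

Answer: 10.0.0.2

Derivation:
Op 1: insert b.com -> 10.0.0.1 (expiry=0+11=11). clock=0
Op 2: insert b.com -> 10.0.0.1 (expiry=0+13=13). clock=0
Op 3: insert a.com -> 10.0.0.1 (expiry=0+6=6). clock=0
Op 4: insert a.com -> 10.0.0.2 (expiry=0+6=6). clock=0
Op 5: insert b.com -> 10.0.0.2 (expiry=0+6=6). clock=0
lookup b.com: present, ip=10.0.0.2 expiry=6 > clock=0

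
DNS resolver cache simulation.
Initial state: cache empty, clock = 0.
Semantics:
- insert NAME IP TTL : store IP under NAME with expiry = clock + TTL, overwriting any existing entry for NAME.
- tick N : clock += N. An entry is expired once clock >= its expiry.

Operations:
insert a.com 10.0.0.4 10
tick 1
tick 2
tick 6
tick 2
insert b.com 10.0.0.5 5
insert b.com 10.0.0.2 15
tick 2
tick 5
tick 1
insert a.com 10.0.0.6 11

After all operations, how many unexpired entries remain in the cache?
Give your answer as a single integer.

Answer: 2

Derivation:
Op 1: insert a.com -> 10.0.0.4 (expiry=0+10=10). clock=0
Op 2: tick 1 -> clock=1.
Op 3: tick 2 -> clock=3.
Op 4: tick 6 -> clock=9.
Op 5: tick 2 -> clock=11. purged={a.com}
Op 6: insert b.com -> 10.0.0.5 (expiry=11+5=16). clock=11
Op 7: insert b.com -> 10.0.0.2 (expiry=11+15=26). clock=11
Op 8: tick 2 -> clock=13.
Op 9: tick 5 -> clock=18.
Op 10: tick 1 -> clock=19.
Op 11: insert a.com -> 10.0.0.6 (expiry=19+11=30). clock=19
Final cache (unexpired): {a.com,b.com} -> size=2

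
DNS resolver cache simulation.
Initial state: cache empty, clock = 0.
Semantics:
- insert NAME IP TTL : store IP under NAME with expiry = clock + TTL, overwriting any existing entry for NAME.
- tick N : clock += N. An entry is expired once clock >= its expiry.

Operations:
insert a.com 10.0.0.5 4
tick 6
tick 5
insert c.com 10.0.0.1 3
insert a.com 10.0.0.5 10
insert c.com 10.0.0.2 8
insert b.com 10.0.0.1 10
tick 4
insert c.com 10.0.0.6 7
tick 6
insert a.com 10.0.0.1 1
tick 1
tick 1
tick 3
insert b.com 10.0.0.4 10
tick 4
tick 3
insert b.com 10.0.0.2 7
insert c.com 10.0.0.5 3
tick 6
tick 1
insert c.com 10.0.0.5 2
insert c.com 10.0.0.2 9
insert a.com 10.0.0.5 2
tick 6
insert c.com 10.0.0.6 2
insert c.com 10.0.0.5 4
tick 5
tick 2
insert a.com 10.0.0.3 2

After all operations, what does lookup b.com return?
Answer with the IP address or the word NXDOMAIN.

Answer: NXDOMAIN

Derivation:
Op 1: insert a.com -> 10.0.0.5 (expiry=0+4=4). clock=0
Op 2: tick 6 -> clock=6. purged={a.com}
Op 3: tick 5 -> clock=11.
Op 4: insert c.com -> 10.0.0.1 (expiry=11+3=14). clock=11
Op 5: insert a.com -> 10.0.0.5 (expiry=11+10=21). clock=11
Op 6: insert c.com -> 10.0.0.2 (expiry=11+8=19). clock=11
Op 7: insert b.com -> 10.0.0.1 (expiry=11+10=21). clock=11
Op 8: tick 4 -> clock=15.
Op 9: insert c.com -> 10.0.0.6 (expiry=15+7=22). clock=15
Op 10: tick 6 -> clock=21. purged={a.com,b.com}
Op 11: insert a.com -> 10.0.0.1 (expiry=21+1=22). clock=21
Op 12: tick 1 -> clock=22. purged={a.com,c.com}
Op 13: tick 1 -> clock=23.
Op 14: tick 3 -> clock=26.
Op 15: insert b.com -> 10.0.0.4 (expiry=26+10=36). clock=26
Op 16: tick 4 -> clock=30.
Op 17: tick 3 -> clock=33.
Op 18: insert b.com -> 10.0.0.2 (expiry=33+7=40). clock=33
Op 19: insert c.com -> 10.0.0.5 (expiry=33+3=36). clock=33
Op 20: tick 6 -> clock=39. purged={c.com}
Op 21: tick 1 -> clock=40. purged={b.com}
Op 22: insert c.com -> 10.0.0.5 (expiry=40+2=42). clock=40
Op 23: insert c.com -> 10.0.0.2 (expiry=40+9=49). clock=40
Op 24: insert a.com -> 10.0.0.5 (expiry=40+2=42). clock=40
Op 25: tick 6 -> clock=46. purged={a.com}
Op 26: insert c.com -> 10.0.0.6 (expiry=46+2=48). clock=46
Op 27: insert c.com -> 10.0.0.5 (expiry=46+4=50). clock=46
Op 28: tick 5 -> clock=51. purged={c.com}
Op 29: tick 2 -> clock=53.
Op 30: insert a.com -> 10.0.0.3 (expiry=53+2=55). clock=53
lookup b.com: not in cache (expired or never inserted)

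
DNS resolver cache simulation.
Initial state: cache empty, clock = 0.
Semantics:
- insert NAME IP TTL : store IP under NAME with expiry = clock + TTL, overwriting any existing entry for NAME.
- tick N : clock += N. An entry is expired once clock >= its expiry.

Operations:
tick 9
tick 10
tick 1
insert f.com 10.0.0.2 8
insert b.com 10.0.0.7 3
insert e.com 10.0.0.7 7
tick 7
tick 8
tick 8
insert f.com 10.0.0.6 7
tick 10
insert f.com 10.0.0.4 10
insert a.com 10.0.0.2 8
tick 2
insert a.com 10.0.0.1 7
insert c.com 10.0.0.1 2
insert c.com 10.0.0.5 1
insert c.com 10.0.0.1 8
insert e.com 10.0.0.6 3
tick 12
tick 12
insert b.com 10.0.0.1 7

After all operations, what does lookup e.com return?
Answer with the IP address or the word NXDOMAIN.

Answer: NXDOMAIN

Derivation:
Op 1: tick 9 -> clock=9.
Op 2: tick 10 -> clock=19.
Op 3: tick 1 -> clock=20.
Op 4: insert f.com -> 10.0.0.2 (expiry=20+8=28). clock=20
Op 5: insert b.com -> 10.0.0.7 (expiry=20+3=23). clock=20
Op 6: insert e.com -> 10.0.0.7 (expiry=20+7=27). clock=20
Op 7: tick 7 -> clock=27. purged={b.com,e.com}
Op 8: tick 8 -> clock=35. purged={f.com}
Op 9: tick 8 -> clock=43.
Op 10: insert f.com -> 10.0.0.6 (expiry=43+7=50). clock=43
Op 11: tick 10 -> clock=53. purged={f.com}
Op 12: insert f.com -> 10.0.0.4 (expiry=53+10=63). clock=53
Op 13: insert a.com -> 10.0.0.2 (expiry=53+8=61). clock=53
Op 14: tick 2 -> clock=55.
Op 15: insert a.com -> 10.0.0.1 (expiry=55+7=62). clock=55
Op 16: insert c.com -> 10.0.0.1 (expiry=55+2=57). clock=55
Op 17: insert c.com -> 10.0.0.5 (expiry=55+1=56). clock=55
Op 18: insert c.com -> 10.0.0.1 (expiry=55+8=63). clock=55
Op 19: insert e.com -> 10.0.0.6 (expiry=55+3=58). clock=55
Op 20: tick 12 -> clock=67. purged={a.com,c.com,e.com,f.com}
Op 21: tick 12 -> clock=79.
Op 22: insert b.com -> 10.0.0.1 (expiry=79+7=86). clock=79
lookup e.com: not in cache (expired or never inserted)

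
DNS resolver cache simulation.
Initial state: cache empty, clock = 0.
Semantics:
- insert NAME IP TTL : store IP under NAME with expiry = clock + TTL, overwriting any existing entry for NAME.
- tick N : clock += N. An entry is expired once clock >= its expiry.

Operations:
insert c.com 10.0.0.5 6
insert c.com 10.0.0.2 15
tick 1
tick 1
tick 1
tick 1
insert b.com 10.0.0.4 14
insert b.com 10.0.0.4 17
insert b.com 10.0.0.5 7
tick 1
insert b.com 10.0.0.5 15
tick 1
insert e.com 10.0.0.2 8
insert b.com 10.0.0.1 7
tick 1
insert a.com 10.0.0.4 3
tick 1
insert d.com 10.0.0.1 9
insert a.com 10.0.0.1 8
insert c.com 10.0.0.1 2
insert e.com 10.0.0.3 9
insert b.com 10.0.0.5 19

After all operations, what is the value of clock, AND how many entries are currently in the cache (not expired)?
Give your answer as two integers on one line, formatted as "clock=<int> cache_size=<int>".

Op 1: insert c.com -> 10.0.0.5 (expiry=0+6=6). clock=0
Op 2: insert c.com -> 10.0.0.2 (expiry=0+15=15). clock=0
Op 3: tick 1 -> clock=1.
Op 4: tick 1 -> clock=2.
Op 5: tick 1 -> clock=3.
Op 6: tick 1 -> clock=4.
Op 7: insert b.com -> 10.0.0.4 (expiry=4+14=18). clock=4
Op 8: insert b.com -> 10.0.0.4 (expiry=4+17=21). clock=4
Op 9: insert b.com -> 10.0.0.5 (expiry=4+7=11). clock=4
Op 10: tick 1 -> clock=5.
Op 11: insert b.com -> 10.0.0.5 (expiry=5+15=20). clock=5
Op 12: tick 1 -> clock=6.
Op 13: insert e.com -> 10.0.0.2 (expiry=6+8=14). clock=6
Op 14: insert b.com -> 10.0.0.1 (expiry=6+7=13). clock=6
Op 15: tick 1 -> clock=7.
Op 16: insert a.com -> 10.0.0.4 (expiry=7+3=10). clock=7
Op 17: tick 1 -> clock=8.
Op 18: insert d.com -> 10.0.0.1 (expiry=8+9=17). clock=8
Op 19: insert a.com -> 10.0.0.1 (expiry=8+8=16). clock=8
Op 20: insert c.com -> 10.0.0.1 (expiry=8+2=10). clock=8
Op 21: insert e.com -> 10.0.0.3 (expiry=8+9=17). clock=8
Op 22: insert b.com -> 10.0.0.5 (expiry=8+19=27). clock=8
Final clock = 8
Final cache (unexpired): {a.com,b.com,c.com,d.com,e.com} -> size=5

Answer: clock=8 cache_size=5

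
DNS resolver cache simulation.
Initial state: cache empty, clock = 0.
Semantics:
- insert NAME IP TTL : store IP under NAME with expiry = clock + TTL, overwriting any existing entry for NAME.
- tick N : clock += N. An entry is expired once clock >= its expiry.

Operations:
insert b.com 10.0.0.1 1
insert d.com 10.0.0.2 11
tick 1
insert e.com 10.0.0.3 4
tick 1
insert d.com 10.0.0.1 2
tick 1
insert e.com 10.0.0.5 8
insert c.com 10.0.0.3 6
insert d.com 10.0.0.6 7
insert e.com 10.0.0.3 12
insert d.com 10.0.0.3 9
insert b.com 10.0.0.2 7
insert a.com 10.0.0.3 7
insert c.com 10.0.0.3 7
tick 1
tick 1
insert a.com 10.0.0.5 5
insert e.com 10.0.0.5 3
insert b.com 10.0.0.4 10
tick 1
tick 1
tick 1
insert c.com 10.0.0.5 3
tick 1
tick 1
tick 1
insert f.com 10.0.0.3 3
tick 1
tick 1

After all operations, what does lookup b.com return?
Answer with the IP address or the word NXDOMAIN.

Answer: 10.0.0.4

Derivation:
Op 1: insert b.com -> 10.0.0.1 (expiry=0+1=1). clock=0
Op 2: insert d.com -> 10.0.0.2 (expiry=0+11=11). clock=0
Op 3: tick 1 -> clock=1. purged={b.com}
Op 4: insert e.com -> 10.0.0.3 (expiry=1+4=5). clock=1
Op 5: tick 1 -> clock=2.
Op 6: insert d.com -> 10.0.0.1 (expiry=2+2=4). clock=2
Op 7: tick 1 -> clock=3.
Op 8: insert e.com -> 10.0.0.5 (expiry=3+8=11). clock=3
Op 9: insert c.com -> 10.0.0.3 (expiry=3+6=9). clock=3
Op 10: insert d.com -> 10.0.0.6 (expiry=3+7=10). clock=3
Op 11: insert e.com -> 10.0.0.3 (expiry=3+12=15). clock=3
Op 12: insert d.com -> 10.0.0.3 (expiry=3+9=12). clock=3
Op 13: insert b.com -> 10.0.0.2 (expiry=3+7=10). clock=3
Op 14: insert a.com -> 10.0.0.3 (expiry=3+7=10). clock=3
Op 15: insert c.com -> 10.0.0.3 (expiry=3+7=10). clock=3
Op 16: tick 1 -> clock=4.
Op 17: tick 1 -> clock=5.
Op 18: insert a.com -> 10.0.0.5 (expiry=5+5=10). clock=5
Op 19: insert e.com -> 10.0.0.5 (expiry=5+3=8). clock=5
Op 20: insert b.com -> 10.0.0.4 (expiry=5+10=15). clock=5
Op 21: tick 1 -> clock=6.
Op 22: tick 1 -> clock=7.
Op 23: tick 1 -> clock=8. purged={e.com}
Op 24: insert c.com -> 10.0.0.5 (expiry=8+3=11). clock=8
Op 25: tick 1 -> clock=9.
Op 26: tick 1 -> clock=10. purged={a.com}
Op 27: tick 1 -> clock=11. purged={c.com}
Op 28: insert f.com -> 10.0.0.3 (expiry=11+3=14). clock=11
Op 29: tick 1 -> clock=12. purged={d.com}
Op 30: tick 1 -> clock=13.
lookup b.com: present, ip=10.0.0.4 expiry=15 > clock=13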